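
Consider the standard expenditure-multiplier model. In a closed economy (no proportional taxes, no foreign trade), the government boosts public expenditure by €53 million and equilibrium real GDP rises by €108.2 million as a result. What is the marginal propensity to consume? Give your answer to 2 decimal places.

0.51

Implied spending multiplier k = ΔY/ΔG = 108.2/53 ≈ 2.0415.
Since k = 1/(1 − MPC), MPC = 1 − 1/k = 1 − ΔG/ΔY = 1 − 53/108.2 ≈ 0.51.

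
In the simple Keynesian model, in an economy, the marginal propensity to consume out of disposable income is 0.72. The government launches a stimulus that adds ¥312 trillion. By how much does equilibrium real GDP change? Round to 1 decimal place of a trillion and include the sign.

+¥1,114.3 trillion

Government-spending multiplier = 1/(1 − MPC) = 1/(1 − 0.72) = 1/0.28 ≈ 3.571.
ΔY = k × ΔG = (+¥312 trillion) / 0.28 ≈ +¥1,114.3 trillion.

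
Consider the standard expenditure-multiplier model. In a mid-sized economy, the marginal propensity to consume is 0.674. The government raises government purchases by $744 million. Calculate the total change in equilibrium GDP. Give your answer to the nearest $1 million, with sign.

+$2,282 million

Expenditure multiplier = 1/(1 − MPC) = 1/(1 − 0.674) = 1/0.326 ≈ 3.067.
ΔY = k × ΔG = (+$744 million) / 0.326 ≈ +$2,282 million.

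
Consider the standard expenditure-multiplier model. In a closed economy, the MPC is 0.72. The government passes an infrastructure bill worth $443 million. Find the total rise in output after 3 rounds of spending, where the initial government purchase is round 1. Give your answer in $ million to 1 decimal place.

Round 1 adds ΔG = $443 million; each later round is MPC = 0.72 times the previous.
After 3 rounds: 443 + 318.96 + 229.6512 = ΔG·(1 − c^3)/(1 − c) = 443 × (1 − 0.373248)/0.28 ≈ $991.6 million.

$991.6 million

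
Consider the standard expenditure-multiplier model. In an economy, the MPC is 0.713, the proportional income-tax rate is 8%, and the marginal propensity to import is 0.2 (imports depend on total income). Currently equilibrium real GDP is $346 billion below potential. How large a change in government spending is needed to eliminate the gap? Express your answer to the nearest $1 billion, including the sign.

+$188 billion

Spending multiplier = 1/(1 − c(1−t) + m) = 1/(1 − 0.713×0.92 + 0.2) = 1/0.54404 ≈ 1.838.
Need ΔY = +$346 billion, so ΔG = ΔY/k = (+$346 billion) × 0.54404 ≈ +$188 billion.
The government should increase government spending by $188 billion.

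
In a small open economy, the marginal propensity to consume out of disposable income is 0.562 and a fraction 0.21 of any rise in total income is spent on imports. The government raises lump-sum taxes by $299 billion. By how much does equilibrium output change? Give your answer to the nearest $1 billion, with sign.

A lump-sum tax change of +$299 billion shifts disposable income by −$299 billion; first-round consumption changes by −c × ΔT = −0.562 × (+$299 billion) = −$168.038 billion.
Expenditure multiplier = 1/(1 − c + m) = 1/(1 − 0.562 + 0.21) = 1/0.648 ≈ 1.543.
The tax multiplier is −c × k ≈ −0.867, so ΔY = k × (−c·ΔT) = (−$168.038 billion) / 0.648 ≈ −$259 billion.

−$259 billion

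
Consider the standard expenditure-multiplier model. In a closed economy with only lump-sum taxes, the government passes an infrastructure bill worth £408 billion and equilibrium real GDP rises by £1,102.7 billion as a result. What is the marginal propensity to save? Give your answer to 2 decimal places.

Implied spending multiplier k = ΔY/ΔG = 1,102.7/408 ≈ 2.7027.
Since k = 1/(1 − MPC), MPC = 1 − 1/k = 1 − ΔG/ΔY = 1 − 408/1,102.7 ≈ 0.63.
MPS = 1 − MPC = 0.37.

0.37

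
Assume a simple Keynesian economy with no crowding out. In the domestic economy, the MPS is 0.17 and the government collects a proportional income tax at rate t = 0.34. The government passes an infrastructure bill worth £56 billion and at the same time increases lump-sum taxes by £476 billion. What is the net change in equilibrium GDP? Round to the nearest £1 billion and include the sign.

−£750 billion

MPC = 1 − MPS = 1 − 0.17 = 0.83.
Expenditure multiplier = 1/(1 − c(1−t)) = 1/(1 − 0.83×0.66) = 1/0.4522 ≈ 2.211.
ΔG contributes k·ΔG = (+£56 billion) / 0.4522 ≈ +£123.8 billion.
ΔT of +£476 billion changes first-round spending by −c·ΔT = −£395.08 billion, contributing k·(−c·ΔT) = (−£395.08 billion) / 0.4522 ≈ −£873.7 billion.
Net ΔY = k(ΔG − c·ΔT) = (−£339.08 billion) / 0.4522 ≈ −£750 billion.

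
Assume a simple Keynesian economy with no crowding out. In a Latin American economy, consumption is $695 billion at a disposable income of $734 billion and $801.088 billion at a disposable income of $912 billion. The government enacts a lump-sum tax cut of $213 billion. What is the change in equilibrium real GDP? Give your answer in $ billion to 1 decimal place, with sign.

+$314.2 billion

MPC = ΔC/ΔYd = (801.088 − 695)/(912 − 734) = 106.088/178 = 0.596.
A lump-sum tax change of −$213 billion shifts disposable income by +$213 billion; first-round consumption changes by −c × ΔT = −0.596 × (−$213 billion) = +$126.948 billion.
Expenditure multiplier = 1/(1 − MPC) = 1/(1 − 0.596) = 1/0.404 ≈ 2.475.
The tax multiplier is −c × k ≈ −1.475, so ΔY = k × (−c·ΔT) = (+$126.948 billion) / 0.404 ≈ +$314.2 billion.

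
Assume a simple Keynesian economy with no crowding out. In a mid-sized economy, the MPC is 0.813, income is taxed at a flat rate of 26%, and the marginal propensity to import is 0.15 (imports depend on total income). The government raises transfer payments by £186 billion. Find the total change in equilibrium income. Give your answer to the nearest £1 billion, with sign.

The transfer change shifts disposable income by +£186 billion, so first-round consumption changes by c·ΔTR = 0.813 × (+£186 billion) = +£151.218 billion.
Expenditure multiplier = 1/(1 − c(1−t) + m) = 1/(1 − 0.813×0.74 + 0.15) = 1/0.54838 ≈ 1.824.
The transfer multiplier is c × k ≈ 1.483, so ΔY = k × (c·ΔTR) = (+£151.218 billion) / 0.54838 ≈ +£276 billion.

+£276 billion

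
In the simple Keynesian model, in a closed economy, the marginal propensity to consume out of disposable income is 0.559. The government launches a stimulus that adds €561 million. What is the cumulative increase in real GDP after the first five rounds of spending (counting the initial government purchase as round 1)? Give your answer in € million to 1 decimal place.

Round 1 adds ΔG = €561 million; each later round is MPC = 0.559 times the previous.
After 5 rounds: 561 + 313.599 + 175.301841 + 97.993729119 + 54.778494577521 = ΔG·(1 − c^5)/(1 − c) = 561 × (1 − 0.054583205826799)/0.441 ≈ €1,202.7 million.

€1,202.7 million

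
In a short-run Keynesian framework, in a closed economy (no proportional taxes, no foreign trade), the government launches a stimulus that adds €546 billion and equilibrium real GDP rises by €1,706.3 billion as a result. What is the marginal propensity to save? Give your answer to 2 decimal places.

0.32

Implied spending multiplier k = ΔY/ΔG = 1,706.3/546 ≈ 3.1251.
Since k = 1/(1 − MPC), MPC = 1 − 1/k = 1 − ΔG/ΔY = 1 − 546/1,706.3 ≈ 0.68.
MPS = 1 − MPC = 0.32.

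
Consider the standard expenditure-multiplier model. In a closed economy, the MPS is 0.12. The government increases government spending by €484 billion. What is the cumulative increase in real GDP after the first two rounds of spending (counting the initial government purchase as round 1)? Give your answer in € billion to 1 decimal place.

€909.9 billion

MPC = 1 − MPS = 1 − 0.12 = 0.88.
Round 1 adds ΔG = €484 billion; each later round is MPC = 0.88 times the previous.
After 2 rounds: 484 + 425.92 = ΔG·(1 − c^2)/(1 − c) = 484 × (1 − 0.7744)/0.12 ≈ €909.9 billion.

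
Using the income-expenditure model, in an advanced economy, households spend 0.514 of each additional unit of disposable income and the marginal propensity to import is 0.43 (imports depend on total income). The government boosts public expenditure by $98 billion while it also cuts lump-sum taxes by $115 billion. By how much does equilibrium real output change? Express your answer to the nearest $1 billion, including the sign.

Expenditure multiplier = 1/(1 − c + m) = 1/(1 − 0.514 + 0.43) = 1/0.916 ≈ 1.092.
ΔG contributes k·ΔG = (+$98 billion) / 0.916 ≈ +$107 billion.
ΔT of −$115 billion changes first-round spending by −c·ΔT = +$59.11 billion, contributing k·(−c·ΔT) = (+$59.11 billion) / 0.916 ≈ +$64.5 billion.
Net ΔY = k(ΔG − c·ΔT) = (+$157.11 billion) / 0.916 ≈ +$172 billion.

+$172 billion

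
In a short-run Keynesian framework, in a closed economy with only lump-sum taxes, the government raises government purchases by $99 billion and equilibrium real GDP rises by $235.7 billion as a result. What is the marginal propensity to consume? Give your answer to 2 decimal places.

0.58

Implied spending multiplier k = ΔY/ΔG = 235.7/99 ≈ 2.3808.
Since k = 1/(1 − MPC), MPC = 1 − 1/k = 1 − ΔG/ΔY = 1 − 99/235.7 ≈ 0.58.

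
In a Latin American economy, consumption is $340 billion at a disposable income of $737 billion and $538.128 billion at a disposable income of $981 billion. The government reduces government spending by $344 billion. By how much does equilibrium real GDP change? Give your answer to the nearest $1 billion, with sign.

−$1,830 billion

MPC = ΔC/ΔYd = (538.128 − 340)/(981 − 737) = 198.128/244 = 0.812.
Spending multiplier = 1/(1 − MPC) = 1/(1 − 0.812) = 1/0.188 ≈ 5.319.
ΔY = k × ΔG = (−$344 billion) / 0.188 ≈ −$1,830 billion.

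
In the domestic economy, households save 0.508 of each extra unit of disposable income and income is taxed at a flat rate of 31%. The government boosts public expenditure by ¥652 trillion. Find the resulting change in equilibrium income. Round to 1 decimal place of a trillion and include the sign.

+¥987.1 trillion

MPC = 1 − MPS = 1 − 0.508 = 0.492.
Government-spending multiplier = 1/(1 − c(1−t)) = 1/(1 − 0.492×0.69) = 1/0.66052 ≈ 1.514.
ΔY = k × ΔG = (+¥652 trillion) / 0.66052 ≈ +¥987.1 trillion.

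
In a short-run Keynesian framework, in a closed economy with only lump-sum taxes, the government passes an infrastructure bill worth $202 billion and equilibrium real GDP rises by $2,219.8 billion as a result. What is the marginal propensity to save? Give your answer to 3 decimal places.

Implied spending multiplier k = ΔY/ΔG = 2,219.8/202 ≈ 10.9891.
Since k = 1/(1 − MPC), MPC = 1 − 1/k = 1 − ΔG/ΔY = 1 − 202/2,219.8 ≈ 0.909.
MPS = 1 − MPC = 0.091.

0.091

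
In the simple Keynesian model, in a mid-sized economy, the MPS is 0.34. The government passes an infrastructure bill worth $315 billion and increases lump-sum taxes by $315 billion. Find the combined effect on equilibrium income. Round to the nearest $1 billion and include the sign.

MPC = 1 − MPS = 1 − 0.34 = 0.66.
Expenditure multiplier = 1/(1 − MPC) = 1/(1 − 0.66) = 1/0.34 ≈ 2.941.
ΔG contributes k·ΔG = (+$315 billion) / 0.34 ≈ +$926.5 billion.
ΔT of +$315 billion changes first-round spending by −c·ΔT = −$207.9 billion, contributing k·(−c·ΔT) = (−$207.9 billion) / 0.34 ≈ −$611.5 billion.
With ΔG = ΔT and no other leakages, the balanced-budget multiplier is 1, so ΔY = ΔG = +$315 billion.

+$315 billion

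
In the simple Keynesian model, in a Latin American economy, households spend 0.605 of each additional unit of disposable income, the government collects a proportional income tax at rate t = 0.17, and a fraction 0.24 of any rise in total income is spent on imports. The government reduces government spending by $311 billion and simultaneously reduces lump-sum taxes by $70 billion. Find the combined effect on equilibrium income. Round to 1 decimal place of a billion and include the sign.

−$364.1 billion

Expenditure multiplier = 1/(1 − c(1−t) + m) = 1/(1 − 0.605×0.83 + 0.24) = 1/0.73785 ≈ 1.355.
ΔG contributes k·ΔG = (−$311 billion) / 0.73785 ≈ −$421.5 billion.
ΔT of −$70 billion changes first-round spending by −c·ΔT = +$42.35 billion, contributing k·(−c·ΔT) = (+$42.35 billion) / 0.73785 ≈ +$57.4 billion.
Net ΔY = k(ΔG − c·ΔT) = (−$268.65 billion) / 0.73785 ≈ −$364.1 billion.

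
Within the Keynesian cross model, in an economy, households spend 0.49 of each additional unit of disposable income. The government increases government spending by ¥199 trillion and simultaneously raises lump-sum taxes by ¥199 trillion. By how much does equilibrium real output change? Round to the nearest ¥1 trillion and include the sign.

+¥199 trillion

Expenditure multiplier = 1/(1 − MPC) = 1/(1 − 0.49) = 1/0.51 ≈ 1.961.
ΔG contributes k·ΔG = (+¥199 trillion) / 0.51 ≈ +¥390.2 trillion.
ΔT of +¥199 trillion changes first-round spending by −c·ΔT = −¥97.51 trillion, contributing k·(−c·ΔT) = (−¥97.51 trillion) / 0.51 ≈ −¥191.2 trillion.
With ΔG = ΔT and no other leakages, the balanced-budget multiplier is 1, so ΔY = ΔG = +¥199 trillion.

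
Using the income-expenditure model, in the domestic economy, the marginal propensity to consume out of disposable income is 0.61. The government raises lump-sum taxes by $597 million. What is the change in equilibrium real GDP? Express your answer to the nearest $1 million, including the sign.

A lump-sum tax change of +$597 million shifts disposable income by −$597 million; first-round consumption changes by −c × ΔT = −0.61 × (+$597 million) = −$364.17 million.
Expenditure multiplier = 1/(1 − MPC) = 1/(1 − 0.61) = 1/0.39 ≈ 2.564.
The tax multiplier is −c × k ≈ −1.564, so ΔY = k × (−c·ΔT) = (−$364.17 million) / 0.39 ≈ −$934 million.

−$934 million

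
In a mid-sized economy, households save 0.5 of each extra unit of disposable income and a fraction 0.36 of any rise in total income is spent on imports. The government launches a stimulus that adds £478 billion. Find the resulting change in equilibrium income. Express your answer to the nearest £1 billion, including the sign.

MPC = 1 − MPS = 1 − 0.5 = 0.5.
Government-spending multiplier = 1/(1 − c + m) = 1/(1 − 0.5 + 0.36) = 1/0.86 ≈ 1.163.
ΔY = k × ΔG = (+£478 billion) / 0.86 ≈ +£556 billion.

+£556 billion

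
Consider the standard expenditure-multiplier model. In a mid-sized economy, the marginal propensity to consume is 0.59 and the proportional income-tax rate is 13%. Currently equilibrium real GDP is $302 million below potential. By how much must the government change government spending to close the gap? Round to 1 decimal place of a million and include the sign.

+$147.0 million

Spending multiplier = 1/(1 − c(1−t)) = 1/(1 − 0.59×0.87) = 1/0.4867 ≈ 2.055.
Need ΔY = +$302 million, so ΔG = ΔY/k = (+$302 million) × 0.4867 ≈ +$147 million.
The government should increase government spending by $147 million.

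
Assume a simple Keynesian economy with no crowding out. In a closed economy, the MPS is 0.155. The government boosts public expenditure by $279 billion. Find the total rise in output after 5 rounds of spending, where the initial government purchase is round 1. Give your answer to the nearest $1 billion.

$1,025 billion

MPC = 1 − MPS = 1 − 0.155 = 0.845.
Round 1 adds ΔG = $279 billion; each later round is MPC = 0.845 times the previous.
After 5 rounds: 279 + 235.755 + 199.212975 + 168.334963875 + 142.243044474375 = ΔG·(1 − c^5)/(1 − c) = 279 × (1 − 0.430807787028125)/0.155 ≈ $1,025 billion.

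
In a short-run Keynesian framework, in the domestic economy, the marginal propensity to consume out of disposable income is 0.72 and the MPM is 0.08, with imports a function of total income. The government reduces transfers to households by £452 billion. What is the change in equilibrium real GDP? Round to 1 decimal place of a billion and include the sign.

−£904.0 billion

The transfer change shifts disposable income by −£452 billion, so first-round consumption changes by c·ΔTR = 0.72 × (−£452 billion) = −£325.44 billion.
Expenditure multiplier = 1/(1 − c + m) = 1/(1 − 0.72 + 0.08) = 1/0.36 ≈ 2.778.
The transfer multiplier is c × k = 2, so ΔY = k × (c·ΔTR) = (−£325.44 billion) / 0.36 = −£904 billion.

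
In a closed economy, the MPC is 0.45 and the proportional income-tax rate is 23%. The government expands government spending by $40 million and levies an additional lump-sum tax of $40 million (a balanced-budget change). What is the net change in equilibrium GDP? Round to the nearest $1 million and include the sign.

Expenditure multiplier = 1/(1 − c(1−t)) = 1/(1 − 0.45×0.77) = 1/0.6535 ≈ 1.53.
ΔG contributes k·ΔG = (+$40 million) / 0.6535 ≈ +$61.2 million.
ΔT of +$40 million changes first-round spending by −c·ΔT = −$18 million, contributing k·(−c·ΔT) = (−$18 million) / 0.6535 ≈ −$27.5 million.
Net ΔY = k(ΔG − c·ΔT) = (+$22 million) / 0.6535 ≈ +$34 million.

+$34 million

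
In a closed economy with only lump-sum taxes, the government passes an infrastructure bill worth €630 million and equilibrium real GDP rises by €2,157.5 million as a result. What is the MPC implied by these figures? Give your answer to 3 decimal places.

0.708

Implied spending multiplier k = ΔY/ΔG = 2,157.5/630 ≈ 3.4246.
Since k = 1/(1 − MPC), MPC = 1 − 1/k = 1 − ΔG/ΔY = 1 − 630/2,157.5 ≈ 0.708.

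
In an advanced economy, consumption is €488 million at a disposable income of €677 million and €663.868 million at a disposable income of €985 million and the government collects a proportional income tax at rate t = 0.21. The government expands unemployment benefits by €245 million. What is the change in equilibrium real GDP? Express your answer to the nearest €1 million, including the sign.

+€255 million

MPC = ΔC/ΔYd = (663.868 − 488)/(985 − 677) = 175.868/308 = 0.571.
The transfer change shifts disposable income by +€245 million, so first-round consumption changes by c·ΔTR = 0.571 × (+€245 million) = +€139.895 million.
Expenditure multiplier = 1/(1 − c(1−t)) = 1/(1 − 0.571×0.79) = 1/0.54891 ≈ 1.822.
The transfer multiplier is c × k ≈ 1.04, so ΔY = k × (c·ΔTR) = (+€139.895 million) / 0.54891 ≈ +€255 million.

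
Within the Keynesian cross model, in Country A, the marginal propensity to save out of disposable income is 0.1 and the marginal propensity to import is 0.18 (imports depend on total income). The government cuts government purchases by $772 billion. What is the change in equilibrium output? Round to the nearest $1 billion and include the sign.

−$2,757 billion

MPC = 1 − MPS = 1 − 0.1 = 0.9.
Expenditure multiplier = 1/(1 − c + m) = 1/(1 − 0.9 + 0.18) = 1/0.28 ≈ 3.571.
ΔY = k × ΔG = (−$772 billion) / 0.28 ≈ −$2,757 billion.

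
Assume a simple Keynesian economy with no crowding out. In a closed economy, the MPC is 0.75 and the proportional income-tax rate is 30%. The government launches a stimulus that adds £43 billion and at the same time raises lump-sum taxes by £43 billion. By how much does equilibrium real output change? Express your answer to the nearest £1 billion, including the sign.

+£23 billion

Expenditure multiplier = 1/(1 − c(1−t)) = 1/(1 − 0.75×0.7) = 1/0.475 ≈ 2.105.
ΔG contributes k·ΔG = (+£43 billion) / 0.475 ≈ +£90.5 billion.
ΔT of +£43 billion changes first-round spending by −c·ΔT = −£32.25 billion, contributing k·(−c·ΔT) = (−£32.25 billion) / 0.475 ≈ −£67.9 billion.
Net ΔY = k(ΔG − c·ΔT) = (+£10.75 billion) / 0.475 ≈ +£23 billion.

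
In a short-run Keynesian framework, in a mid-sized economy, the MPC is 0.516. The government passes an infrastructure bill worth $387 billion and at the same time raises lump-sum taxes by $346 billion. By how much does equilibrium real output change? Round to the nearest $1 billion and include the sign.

+$431 billion

Expenditure multiplier = 1/(1 − MPC) = 1/(1 − 0.516) = 1/0.484 ≈ 2.066.
ΔG contributes k·ΔG = (+$387 billion) / 0.484 ≈ +$799.6 billion.
ΔT of +$346 billion changes first-round spending by −c·ΔT = −$178.536 billion, contributing k·(−c·ΔT) = (−$178.536 billion) / 0.484 ≈ −$368.9 billion.
Net ΔY = k(ΔG − c·ΔT) = (+$208.464 billion) / 0.484 ≈ +$431 billion.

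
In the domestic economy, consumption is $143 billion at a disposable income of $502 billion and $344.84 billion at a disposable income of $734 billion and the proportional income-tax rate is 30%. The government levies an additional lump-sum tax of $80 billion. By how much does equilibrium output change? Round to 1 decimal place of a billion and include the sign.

−$178.0 billion

MPC = ΔC/ΔYd = (344.84 − 143)/(734 − 502) = 201.84/232 = 0.87.
A lump-sum tax change of +$80 billion shifts disposable income by −$80 billion; first-round consumption changes by −c × ΔT = −0.87 × (+$80 billion) = −$69.6 billion.
Expenditure multiplier = 1/(1 − c(1−t)) = 1/(1 − 0.87×0.7) = 1/0.391 ≈ 2.558.
The tax multiplier is −c × k ≈ −2.225, so ΔY = k × (−c·ΔT) = (−$69.6 billion) / 0.391 ≈ −$178 billion.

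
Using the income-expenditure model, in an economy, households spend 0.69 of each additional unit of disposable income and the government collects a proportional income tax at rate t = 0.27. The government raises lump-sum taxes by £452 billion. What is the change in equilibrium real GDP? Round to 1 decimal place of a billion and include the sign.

A lump-sum tax change of +£452 billion shifts disposable income by −£452 billion; first-round consumption changes by −c × ΔT = −0.69 × (+£452 billion) = −£311.88 billion.
Expenditure multiplier = 1/(1 − c(1−t)) = 1/(1 − 0.69×0.73) = 1/0.4963 ≈ 2.015.
The tax multiplier is −c × k ≈ −1.39, so ΔY = k × (−c·ΔT) = (−£311.88 billion) / 0.4963 ≈ −£628.4 billion.

−£628.4 billion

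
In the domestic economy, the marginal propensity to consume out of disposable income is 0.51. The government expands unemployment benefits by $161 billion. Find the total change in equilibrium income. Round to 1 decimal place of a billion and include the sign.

The transfer change shifts disposable income by +$161 billion, so first-round consumption changes by c·ΔTR = 0.51 × (+$161 billion) = +$82.11 billion.
Expenditure multiplier = 1/(1 − MPC) = 1/(1 − 0.51) = 1/0.49 ≈ 2.041.
The transfer multiplier is c × k ≈ 1.041, so ΔY = k × (c·ΔTR) = (+$82.11 billion) / 0.49 ≈ +$167.6 billion.

+$167.6 billion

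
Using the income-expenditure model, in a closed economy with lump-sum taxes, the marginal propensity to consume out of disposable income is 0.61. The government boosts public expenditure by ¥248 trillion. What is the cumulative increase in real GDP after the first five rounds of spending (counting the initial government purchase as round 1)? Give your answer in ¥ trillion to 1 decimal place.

Round 1 adds ΔG = ¥248 trillion; each later round is MPC = 0.61 times the previous.
After 5 rounds: 248 + 151.28 + 92.2808 + 56.291288 + 34.33768568 = ΔG·(1 − c^5)/(1 − c) = 248 × (1 − 0.0844596301)/0.39 ≈ ¥582.2 trillion.

¥582.2 trillion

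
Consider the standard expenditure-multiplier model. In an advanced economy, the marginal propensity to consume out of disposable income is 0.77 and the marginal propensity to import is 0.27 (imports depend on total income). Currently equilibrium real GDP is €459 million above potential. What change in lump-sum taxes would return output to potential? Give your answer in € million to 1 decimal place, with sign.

Spending multiplier = 1/(1 − c + m) = 1/(1 − 0.77 + 0.27) = 1/0.5 = 2.
Tax multiplier = −c·k = −0.77/0.5 = −1.54. Need ΔY = −€459 million, so ΔT = ΔY/(−c·k) = −(−€459 million) × 0.5 / 0.77 ≈ +€298.1 million.
The government should raise lump-sum taxes by €298.1 million.

+€298.1 million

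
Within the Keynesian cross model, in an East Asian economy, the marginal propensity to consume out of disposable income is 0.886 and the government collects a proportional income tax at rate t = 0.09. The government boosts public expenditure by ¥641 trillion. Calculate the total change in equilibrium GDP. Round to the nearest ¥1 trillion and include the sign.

+¥3,309 trillion

Government-spending multiplier = 1/(1 − c(1−t)) = 1/(1 − 0.886×0.91) = 1/0.19374 ≈ 5.162.
ΔY = k × ΔG = (+¥641 trillion) / 0.19374 ≈ +¥3,309 trillion.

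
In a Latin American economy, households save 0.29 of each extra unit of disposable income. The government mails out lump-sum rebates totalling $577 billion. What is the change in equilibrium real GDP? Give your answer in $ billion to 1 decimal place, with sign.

+$1,412.7 billion

MPC = 1 − MPS = 1 − 0.29 = 0.71.
A lump-sum tax change of −$577 billion shifts disposable income by +$577 billion; first-round consumption changes by −c × ΔT = −0.71 × (−$577 billion) = +$409.67 billion.
Expenditure multiplier = 1/(1 − MPC) = 1/(1 − 0.71) = 1/0.29 ≈ 3.448.
The tax multiplier is −c × k ≈ −2.448, so ΔY = k × (−c·ΔT) = (+$409.67 billion) / 0.29 ≈ +$1,412.7 billion.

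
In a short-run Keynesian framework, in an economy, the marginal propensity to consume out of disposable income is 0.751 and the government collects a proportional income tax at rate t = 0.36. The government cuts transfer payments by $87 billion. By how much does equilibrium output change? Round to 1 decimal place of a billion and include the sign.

−$125.8 billion

The transfer change shifts disposable income by −$87 billion, so first-round consumption changes by c·ΔTR = 0.751 × (−$87 billion) = −$65.337 billion.
Expenditure multiplier = 1/(1 − c(1−t)) = 1/(1 − 0.751×0.64) = 1/0.51936 ≈ 1.925.
The transfer multiplier is c × k ≈ 1.446, so ΔY = k × (c·ΔTR) = (−$65.337 billion) / 0.51936 ≈ −$125.8 billion.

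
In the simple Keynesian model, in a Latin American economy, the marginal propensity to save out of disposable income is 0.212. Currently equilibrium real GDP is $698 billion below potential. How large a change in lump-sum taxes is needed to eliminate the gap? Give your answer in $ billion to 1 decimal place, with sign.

−$187.8 billion

MPC = 1 − MPS = 1 − 0.212 = 0.788.
Spending multiplier = 1/(1 − MPC) = 1/(1 − 0.788) = 1/0.212 ≈ 4.717.
Tax multiplier = −c·k = −0.788/0.212 ≈ −3.717. Need ΔY = +$698 billion, so ΔT = ΔY/(−c·k) = −(+$698 billion) × 0.212 / 0.788 ≈ −$187.8 billion.
The government should cut lump-sum taxes by $187.8 billion.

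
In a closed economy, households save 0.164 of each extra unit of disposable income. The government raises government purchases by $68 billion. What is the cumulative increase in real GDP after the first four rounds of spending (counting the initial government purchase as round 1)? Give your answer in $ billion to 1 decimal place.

$212.1 billion

MPC = 1 − MPS = 1 − 0.164 = 0.836.
Round 1 adds ΔG = $68 billion; each later round is MPC = 0.836 times the previous.
After 4 rounds: 68 + 56.848 + 47.524928 + 39.730839808 = ΔG·(1 − c^4)/(1 − c) = 68 × (1 − 0.488455618816)/0.164 ≈ $212.1 billion.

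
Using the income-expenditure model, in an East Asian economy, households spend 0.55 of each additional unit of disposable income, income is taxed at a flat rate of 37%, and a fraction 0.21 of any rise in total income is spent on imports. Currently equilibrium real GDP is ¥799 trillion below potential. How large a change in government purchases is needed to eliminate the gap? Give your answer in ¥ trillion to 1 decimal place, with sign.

Spending multiplier = 1/(1 − c(1−t) + m) = 1/(1 − 0.55×0.63 + 0.21) = 1/0.8635 ≈ 1.158.
Need ΔY = +¥799 trillion, so ΔG = ΔY/k = (+¥799 trillion) × 0.8635 ≈ +¥689.9 trillion.
The government should increase government purchases by ¥689.9 trillion.

+¥689.9 trillion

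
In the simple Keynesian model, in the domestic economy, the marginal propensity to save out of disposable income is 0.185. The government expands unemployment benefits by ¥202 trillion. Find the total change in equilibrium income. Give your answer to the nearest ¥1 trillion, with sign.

MPC = 1 − MPS = 1 − 0.185 = 0.815.
The transfer change shifts disposable income by +¥202 trillion, so first-round consumption changes by c·ΔTR = 0.815 × (+¥202 trillion) = +¥164.63 trillion.
Expenditure multiplier = 1/(1 − MPC) = 1/(1 − 0.815) = 1/0.185 ≈ 5.405.
The transfer multiplier is c × k ≈ 4.405, so ΔY = k × (c·ΔTR) = (+¥164.63 trillion) / 0.185 ≈ +¥890 trillion.

+¥890 trillion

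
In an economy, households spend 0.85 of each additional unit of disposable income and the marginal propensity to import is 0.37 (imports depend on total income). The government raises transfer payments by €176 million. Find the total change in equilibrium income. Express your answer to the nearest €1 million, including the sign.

The transfer change shifts disposable income by +€176 million, so first-round consumption changes by c·ΔTR = 0.85 × (+€176 million) = +€149.6 million.
Expenditure multiplier = 1/(1 − c + m) = 1/(1 − 0.85 + 0.37) = 1/0.52 ≈ 1.923.
The transfer multiplier is c × k ≈ 1.635, so ΔY = k × (c·ΔTR) = (+€149.6 million) / 0.52 ≈ +€288 million.

+€288 million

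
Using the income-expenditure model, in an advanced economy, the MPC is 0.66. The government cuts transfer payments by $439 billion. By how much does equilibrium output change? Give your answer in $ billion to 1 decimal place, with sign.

The transfer change shifts disposable income by −$439 billion, so first-round consumption changes by c·ΔTR = 0.66 × (−$439 billion) = −$289.74 billion.
Expenditure multiplier = 1/(1 − MPC) = 1/(1 − 0.66) = 1/0.34 ≈ 2.941.
The transfer multiplier is c × k ≈ 1.941, so ΔY = k × (c·ΔTR) = (−$289.74 billion) / 0.34 ≈ −$852.2 billion.

−$852.2 billion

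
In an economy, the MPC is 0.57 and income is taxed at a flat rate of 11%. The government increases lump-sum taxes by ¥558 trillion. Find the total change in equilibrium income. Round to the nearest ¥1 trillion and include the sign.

A lump-sum tax change of +¥558 trillion shifts disposable income by −¥558 trillion; first-round consumption changes by −c × ΔT = −0.57 × (+¥558 trillion) = −¥318.06 trillion.
Expenditure multiplier = 1/(1 − c(1−t)) = 1/(1 − 0.57×0.89) = 1/0.4927 ≈ 2.03.
The tax multiplier is −c × k ≈ −1.157, so ΔY = k × (−c·ΔT) = (−¥318.06 trillion) / 0.4927 ≈ −¥646 trillion.

−¥646 trillion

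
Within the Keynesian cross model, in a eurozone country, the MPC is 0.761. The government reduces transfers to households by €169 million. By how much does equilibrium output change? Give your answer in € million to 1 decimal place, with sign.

The transfer change shifts disposable income by −€169 million, so first-round consumption changes by c·ΔTR = 0.761 × (−€169 million) = −€128.609 million.
Expenditure multiplier = 1/(1 − MPC) = 1/(1 − 0.761) = 1/0.239 ≈ 4.184.
The transfer multiplier is c × k ≈ 3.184, so ΔY = k × (c·ΔTR) = (−€128.609 million) / 0.239 ≈ −€538.1 million.

−€538.1 million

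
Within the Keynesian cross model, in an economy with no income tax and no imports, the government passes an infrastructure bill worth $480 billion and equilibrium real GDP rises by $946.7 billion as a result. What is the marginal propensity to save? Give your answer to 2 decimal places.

0.51

Implied spending multiplier k = ΔY/ΔG = 946.7/480 ≈ 1.9723.
Since k = 1/(1 − MPC), MPC = 1 − 1/k = 1 − ΔG/ΔY = 1 − 480/946.7 ≈ 0.49.
MPS = 1 − MPC = 0.51.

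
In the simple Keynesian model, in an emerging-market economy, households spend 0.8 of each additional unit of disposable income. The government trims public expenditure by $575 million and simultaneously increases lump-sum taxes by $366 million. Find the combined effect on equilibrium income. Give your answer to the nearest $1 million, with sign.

Expenditure multiplier = 1/(1 − MPC) = 1/(1 − 0.8) = 1/0.2 = 5.
ΔG contributes k·ΔG = (−$575 million) / 0.2 = −$2,875 million.
ΔT of +$366 million changes first-round spending by −c·ΔT = −$292.8 million, contributing k·(−c·ΔT) = (−$292.8 million) / 0.2 = −$1,464 million.
Net ΔY = k(ΔG − c·ΔT) = (−$867.8 million) / 0.2 = −$4,339 million.

−$4,339 million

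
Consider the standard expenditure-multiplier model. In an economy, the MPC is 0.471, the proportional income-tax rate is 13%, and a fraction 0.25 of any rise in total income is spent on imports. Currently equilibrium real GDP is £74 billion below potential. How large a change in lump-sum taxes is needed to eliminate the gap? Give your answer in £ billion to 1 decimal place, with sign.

Spending multiplier = 1/(1 − c(1−t) + m) = 1/(1 − 0.471×0.87 + 0.25) = 1/0.84023 ≈ 1.19.
Tax multiplier = −c·k = −0.471/0.84023 ≈ −0.561. Need ΔY = +£74 billion, so ΔT = ΔY/(−c·k) = −(+£74 billion) × 0.84023 / 0.471 ≈ −£132 billion.
The government should cut lump-sum taxes by £132 billion.

−£132.0 billion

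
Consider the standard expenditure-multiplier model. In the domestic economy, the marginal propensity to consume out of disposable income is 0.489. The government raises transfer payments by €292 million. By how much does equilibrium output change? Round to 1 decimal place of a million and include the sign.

+€279.4 million

The transfer change shifts disposable income by +€292 million, so first-round consumption changes by c·ΔTR = 0.489 × (+€292 million) = +€142.788 million.
Expenditure multiplier = 1/(1 − MPC) = 1/(1 − 0.489) = 1/0.511 ≈ 1.957.
The transfer multiplier is c × k ≈ 0.957, so ΔY = k × (c·ΔTR) = (+€142.788 million) / 0.511 ≈ +€279.4 million.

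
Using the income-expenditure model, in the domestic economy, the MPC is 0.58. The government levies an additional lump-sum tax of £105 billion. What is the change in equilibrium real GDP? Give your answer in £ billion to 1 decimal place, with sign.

−£145.0 billion

A lump-sum tax change of +£105 billion shifts disposable income by −£105 billion; first-round consumption changes by −c × ΔT = −0.58 × (+£105 billion) = −£60.9 billion.
Expenditure multiplier = 1/(1 − MPC) = 1/(1 − 0.58) = 1/0.42 ≈ 2.381.
The tax multiplier is −c × k ≈ −1.381, so ΔY = k × (−c·ΔT) = (−£60.9 billion) / 0.42 = −£145 billion.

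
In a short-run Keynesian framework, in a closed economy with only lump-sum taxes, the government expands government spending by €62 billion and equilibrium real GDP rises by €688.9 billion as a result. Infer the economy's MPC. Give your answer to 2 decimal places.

Implied spending multiplier k = ΔY/ΔG = 688.9/62 ≈ 11.1113.
Since k = 1/(1 − MPC), MPC = 1 − 1/k = 1 − ΔG/ΔY = 1 − 62/688.9 ≈ 0.91.

0.91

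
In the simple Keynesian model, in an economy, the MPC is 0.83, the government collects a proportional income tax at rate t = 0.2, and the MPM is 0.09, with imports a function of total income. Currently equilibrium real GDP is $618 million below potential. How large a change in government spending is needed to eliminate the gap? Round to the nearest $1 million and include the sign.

Spending multiplier = 1/(1 − c(1−t) + m) = 1/(1 − 0.83×0.8 + 0.09) = 1/0.426 ≈ 2.347.
Need ΔY = +$618 million, so ΔG = ΔY/k = (+$618 million) × 0.426 ≈ +$263 million.
The government should increase government spending by $263 million.

+$263 million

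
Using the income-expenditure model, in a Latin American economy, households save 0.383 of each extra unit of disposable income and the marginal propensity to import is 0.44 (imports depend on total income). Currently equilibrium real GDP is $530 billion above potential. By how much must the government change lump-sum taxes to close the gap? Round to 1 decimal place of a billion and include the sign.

MPC = 1 − MPS = 1 − 0.383 = 0.617.
Spending multiplier = 1/(1 − c + m) = 1/(1 − 0.617 + 0.44) = 1/0.823 ≈ 1.215.
Tax multiplier = −c·k = −0.617/0.823 ≈ −0.75. Need ΔY = −$530 billion, so ΔT = ΔY/(−c·k) = −(−$530 billion) × 0.823 / 0.617 ≈ +$707 billion.
The government should raise lump-sum taxes by $707 billion.

+$707.0 billion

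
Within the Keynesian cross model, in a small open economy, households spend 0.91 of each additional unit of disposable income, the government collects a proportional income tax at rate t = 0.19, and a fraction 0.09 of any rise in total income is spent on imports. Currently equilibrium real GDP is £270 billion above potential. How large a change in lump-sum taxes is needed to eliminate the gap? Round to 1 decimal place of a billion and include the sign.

+£104.7 billion

Spending multiplier = 1/(1 − c(1−t) + m) = 1/(1 − 0.91×0.81 + 0.09) = 1/0.3529 ≈ 2.834.
Tax multiplier = −c·k = −0.91/0.3529 ≈ −2.579. Need ΔY = −£270 billion, so ΔT = ΔY/(−c·k) = −(−£270 billion) × 0.3529 / 0.91 ≈ +£104.7 billion.
The government should raise lump-sum taxes by £104.7 billion.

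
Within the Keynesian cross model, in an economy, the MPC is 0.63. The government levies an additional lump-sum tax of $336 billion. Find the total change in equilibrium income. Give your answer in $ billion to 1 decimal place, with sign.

−$572.1 billion

A lump-sum tax change of +$336 billion shifts disposable income by −$336 billion; first-round consumption changes by −c × ΔT = −0.63 × (+$336 billion) = −$211.68 billion.
Expenditure multiplier = 1/(1 − MPC) = 1/(1 − 0.63) = 1/0.37 ≈ 2.703.
The tax multiplier is −c × k ≈ −1.703, so ΔY = k × (−c·ΔT) = (−$211.68 billion) / 0.37 ≈ −$572.1 billion.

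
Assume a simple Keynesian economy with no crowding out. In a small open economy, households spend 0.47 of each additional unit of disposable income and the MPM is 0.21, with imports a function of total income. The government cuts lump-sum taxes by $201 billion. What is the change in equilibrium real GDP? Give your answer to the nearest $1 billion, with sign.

A lump-sum tax change of −$201 billion shifts disposable income by +$201 billion; first-round consumption changes by −c × ΔT = −0.47 × (−$201 billion) = +$94.47 billion.
Expenditure multiplier = 1/(1 − c + m) = 1/(1 − 0.47 + 0.21) = 1/0.74 ≈ 1.351.
The tax multiplier is −c × k ≈ −0.635, so ΔY = k × (−c·ΔT) = (+$94.47 billion) / 0.74 ≈ +$128 billion.

+$128 billion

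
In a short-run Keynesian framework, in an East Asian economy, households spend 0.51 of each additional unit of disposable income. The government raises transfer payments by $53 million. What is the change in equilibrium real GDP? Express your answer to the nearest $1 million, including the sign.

The transfer change shifts disposable income by +$53 million, so first-round consumption changes by c·ΔTR = 0.51 × (+$53 million) = +$27.03 million.
Expenditure multiplier = 1/(1 − MPC) = 1/(1 − 0.51) = 1/0.49 ≈ 2.041.
The transfer multiplier is c × k ≈ 1.041, so ΔY = k × (c·ΔTR) = (+$27.03 million) / 0.49 ≈ +$55 million.

+$55 million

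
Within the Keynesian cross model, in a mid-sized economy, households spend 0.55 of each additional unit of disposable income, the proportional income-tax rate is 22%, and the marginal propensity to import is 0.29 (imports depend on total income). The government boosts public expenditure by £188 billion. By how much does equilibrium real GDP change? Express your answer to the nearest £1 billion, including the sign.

+£218 billion

Spending multiplier = 1/(1 − c(1−t) + m) = 1/(1 − 0.55×0.78 + 0.29) = 1/0.861 ≈ 1.161.
ΔY = k × ΔG = (+£188 billion) / 0.861 ≈ +£218 billion.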